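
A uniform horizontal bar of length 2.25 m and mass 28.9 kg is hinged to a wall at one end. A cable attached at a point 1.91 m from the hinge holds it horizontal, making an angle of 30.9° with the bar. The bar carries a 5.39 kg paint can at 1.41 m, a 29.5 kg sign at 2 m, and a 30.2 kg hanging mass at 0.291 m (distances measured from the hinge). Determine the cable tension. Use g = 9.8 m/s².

Take moments about the hinge.
Beam weight: 28.9 × 9.8 = 283.2 N down at 1.125 m → arm 1.125 m, τ = 283.2 × 1.125 = 318.6 N·m clockwise.
Paint can: 5.39 × 9.8 = 52.82 N down at 1.41 m → arm 1.41 m, τ = 52.82 × 1.41 = 74.48 N·m clockwise.
Sign: 29.5 × 9.8 = 289.1 N down at 2 m → arm 2 m, τ = 289.1 × 2 = 578.2 N·m clockwise.
Hanging mass: 30.2 × 9.8 = 296 N down at 0.291 m → arm 0.291 m, τ = 296 × 0.291 = 86.14 N·m clockwise.
Total clockwise load moment = 1057 N·m.
The cable tension T acts at 1.91 m; only its component perpendicular to the bar, T sinθ, produces torque. sin 30.9° = 0.5135.
Στ = 0 ⇒ T × 1.91 × 0.5135 = 1057 ⇒ T = 1057 / 0.9808 = 1080 N.

T ≈ 1080 N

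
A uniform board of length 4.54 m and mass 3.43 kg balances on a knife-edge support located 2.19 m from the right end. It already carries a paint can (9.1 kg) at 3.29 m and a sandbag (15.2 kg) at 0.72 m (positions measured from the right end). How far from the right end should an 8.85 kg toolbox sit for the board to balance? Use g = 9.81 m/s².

Taking torques about the knife-edge support (at 2.19 m from the right end):
Beam weight: 3.43 × 9.81 = 33.65 N down at 2.27 m → arm 0.08 m, τ = 33.65 × 0.08 = 2.692 N·m counterclockwise.
Paint can: 9.1 × 9.81 = 89.27 N down at 3.29 m → arm 1.1 m, τ = 89.27 × 1.1 = 98.2 N·m counterclockwise.
Sandbag: 15.2 × 9.81 = 149.1 N down at 0.72 m → arm 1.47 m, τ = 149.1 × 1.47 = 219.2 N·m clockwise.
Net moment of existing loads = 118.3 N·m clockwise.
The toolbox weighs 8.85 × 9.81 = 86.82 N and must supply an equal counterclockwise moment, so its lever arm about the knife-edge support is 118.3 / 86.82 = 1.36 m.
That puts it at 2.19 + 1.36 = 3.55 m from the right end.

x ≈ 3.55 m from the right end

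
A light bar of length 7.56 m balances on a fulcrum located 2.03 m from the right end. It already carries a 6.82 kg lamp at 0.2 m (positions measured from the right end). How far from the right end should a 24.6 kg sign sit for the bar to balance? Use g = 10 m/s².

x ≈ 2.54 m from the right end

Take moments about the fulcrum (at 2.03 m from the right end).
Lamp: 6.82 × 10 = 68.2 N down at 0.2 m → arm 1.83 m, τ = 68.2 × 1.83 = 124.8 N·m clockwise.
Net moment of existing loads = 124.8 N·m clockwise.
The sign weighs 24.6 × 10 = 246 N and must supply an equal counterclockwise moment, so its lever arm about the fulcrum is 124.8 / 246 = 0.507 m.
That puts it at 2.03 + 0.507 = 2.54 m from the right end.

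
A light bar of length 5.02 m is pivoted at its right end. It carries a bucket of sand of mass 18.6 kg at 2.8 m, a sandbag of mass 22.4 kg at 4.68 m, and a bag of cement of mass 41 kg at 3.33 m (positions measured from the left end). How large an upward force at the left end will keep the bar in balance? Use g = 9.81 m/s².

About the right end:
Bucket of sand: 18.6 × 9.81 = 182.5 N down at 2.8 m → arm 2.22 m, τ = 182.5 × 2.22 = 405.2 N·m counterclockwise.
Sandbag: 22.4 × 9.81 = 219.7 N down at 4.68 m → arm 0.34 m, τ = 219.7 × 0.34 = 74.7 N·m counterclockwise.
Bag of cement: 41 × 9.81 = 402.2 N down at 3.33 m → arm 1.69 m, τ = 402.2 × 1.69 = 679.7 N·m counterclockwise.
Net moment of the loads = 1160 N·m counterclockwise.
The upward force F acts at the left end, arm 5.02 m, giving F × 5.02 clockwise.
Στ = 0 ⇒ F × 5.02 = 1160 ⇒ F = 1160 / 5.02 = 231 N.

F ≈ 231 N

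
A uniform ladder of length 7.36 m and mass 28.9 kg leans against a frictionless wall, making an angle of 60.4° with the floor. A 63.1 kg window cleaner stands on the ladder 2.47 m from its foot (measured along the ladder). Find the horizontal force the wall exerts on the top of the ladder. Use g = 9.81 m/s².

About the foot of the ladder:
Ladder weight 28.9×9.81 = 283.5 N acts at 3.68 m along the ladder; its horizontal arm is 3.68·cos60.4° = 1.818 m → τ = 515.4 N·m clockwise.
Window cleaner: 63.1×9.81 = 619 N at 2.47 m → arm 1.22 m → τ = 755.2 N·m clockwise.
Wall normal N acts horizontally at the top; its moment arm is the height L sinθ = 7.36·sin60.4° = 6.399 m, counterclockwise.
Setting net torque to zero: N × 6.399 = 1271 → N = 199 N.

N_wall ≈ 199 N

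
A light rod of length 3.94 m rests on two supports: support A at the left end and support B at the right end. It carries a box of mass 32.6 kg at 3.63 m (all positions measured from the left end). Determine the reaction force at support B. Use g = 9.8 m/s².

R_B ≈ 294 N

Take moments about support A.
Box: 32.6 × 9.8 = 319.5 N down at 3.63 m → arm 3.63 m, τ = 319.5 × 3.63 = 1160 N·m clockwise.
Net load moment about support A = 1160 N·m clockwise.
Reaction R at support B is upward at 3.94 m, arm 3.94 m → moment R × 3.94 counterclockwise.
Balancing moments: R × 3.94 = 1160, giving R = 294 N.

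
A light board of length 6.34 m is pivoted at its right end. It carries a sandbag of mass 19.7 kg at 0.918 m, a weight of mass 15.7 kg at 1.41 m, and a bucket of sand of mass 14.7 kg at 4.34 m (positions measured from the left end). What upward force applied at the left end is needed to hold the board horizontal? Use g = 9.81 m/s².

F ≈ 331 N

Taking torques about the right end:
Sandbag: 19.7 × 9.81 = 193.3 N down at 0.918 m → arm 5.422 m, τ = 193.3 × 5.422 = 1048 N·m counterclockwise.
Weight: 15.7 × 9.81 = 154 N down at 1.41 m → arm 4.93 m, τ = 154 × 4.93 = 759.2 N·m counterclockwise.
Bucket of sand: 14.7 × 9.81 = 144.2 N down at 4.34 m → arm 2 m, τ = 144.2 × 2 = 288.4 N·m counterclockwise.
Net moment of the loads = 2096 N·m counterclockwise.
The upward force F acts at the left end, arm 6.34 m, giving F × 6.34 clockwise.
Στ = 0 ⇒ F × 6.34 = 2096 ⇒ F = 2096 / 6.34 = 331 N.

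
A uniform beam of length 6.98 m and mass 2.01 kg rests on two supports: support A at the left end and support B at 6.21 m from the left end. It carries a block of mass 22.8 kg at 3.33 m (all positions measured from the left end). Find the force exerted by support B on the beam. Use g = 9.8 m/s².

Sum moments about support A (its reaction then has zero moment arm).
Beam weight: 2.01 × 9.8 = 19.7 N down at 3.49 m → arm 3.49 m, τ = 19.7 × 3.49 = 68.75 N·m clockwise.
Block: 22.8 × 9.8 = 223.4 N down at 3.33 m → arm 3.33 m, τ = 223.4 × 3.33 = 743.9 N·m clockwise.
Net load moment about support A = 812.6 N·m clockwise.
Reaction R at support B is upward at 6.21 m, arm 6.21 m → moment R × 6.21 counterclockwise.
Στ = 0 ⇒ R × 6.21 = 812.6 ⇒ R = 131 N.

R_B ≈ 131 N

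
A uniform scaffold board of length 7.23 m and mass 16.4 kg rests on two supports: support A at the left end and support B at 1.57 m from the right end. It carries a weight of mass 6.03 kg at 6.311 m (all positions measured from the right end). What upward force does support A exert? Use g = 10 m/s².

R_A ≈ 110 N

Choose support B as the axis so its reaction then has zero moment arm.
Beam weight: 16.4 × 10 = 164 N down at 3.615 m → arm 2.045 m, τ = 164 × 2.045 = 335.4 N·m counterclockwise.
Weight: 6.03 × 10 = 60.3 N down at 6.311 m → arm 4.741 m, τ = 60.3 × 4.741 = 285.9 N·m counterclockwise.
Net load moment about support B = 621.3 N·m counterclockwise.
Reaction R at support A is upward at 7.23 m, arm 5.66 m → moment R × 5.66 clockwise.
Setting net torque to zero: R × 5.66 = 621.3 → R = 110 N.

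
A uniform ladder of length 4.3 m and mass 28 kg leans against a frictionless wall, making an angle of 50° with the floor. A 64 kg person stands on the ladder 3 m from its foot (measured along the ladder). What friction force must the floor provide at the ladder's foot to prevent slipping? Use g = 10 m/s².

f ≈ 492 N

Take moments about the foot of the ladder.
Ladder weight 28×10 = 280 N acts at 2.15 m along the ladder; its horizontal arm is 2.15·cos50° = 1.382 m → τ = 387 N·m clockwise.
Person: 64×10 = 640 N at 3 m → arm 1.928 m → τ = 1234 N·m clockwise.
Wall normal N acts horizontally at the top; its moment arm is the height L sinθ = 4.3·sin50° = 3.294 m, counterclockwise.
Setting net torque to zero: N × 3.294 = 1621 → N = 492 N.
ΣFx = 0: friction at the foot balances the wall's push, so f = N_wall = 492 N.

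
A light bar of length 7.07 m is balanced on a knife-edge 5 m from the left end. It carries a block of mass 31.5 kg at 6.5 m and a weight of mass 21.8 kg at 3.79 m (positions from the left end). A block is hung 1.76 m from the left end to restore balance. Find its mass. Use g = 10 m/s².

Choose the knife-edge (at 5 m from the left end) as the axis so the support reaction has zero arm there.
Block: 31.5 × 10 = 315 N down at 6.5 m → arm 1.5 m, τ = 315 × 1.5 = 472.5 N·m clockwise.
Weight: 21.8 × 10 = 218 N down at 3.79 m → arm 1.21 m, τ = 218 × 1.21 = 263.8 N·m counterclockwise.
Net moment of known loads = 208.7 N·m clockwise.
An unknown mass m at 1.76 m has arm 3.24 m; its moment is m·g·3.24 counterclockwise.
Setting net torque to zero: m × 10 × 3.24 = 208.7 → m = 208.7 / (10 × 3.24) = 6.44 kg.

m ≈ 6.44 kg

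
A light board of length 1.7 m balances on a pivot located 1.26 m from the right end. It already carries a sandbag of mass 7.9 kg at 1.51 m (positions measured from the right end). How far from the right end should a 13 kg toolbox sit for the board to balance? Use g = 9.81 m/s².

x ≈ 1.11 m from the right end

About the pivot (at 1.26 m from the right end):
Sandbag: 7.9 × 9.81 = 77.5 N down at 1.51 m → arm 0.25 m, τ = 77.5 × 0.25 = 19.38 N·m counterclockwise.
Net moment of existing loads = 19.38 N·m counterclockwise.
The toolbox weighs 13 × 9.81 = 127.5 N and must supply an equal clockwise moment, so its lever arm about the pivot is 19.38 / 127.5 = 0.152 m.
That puts it at 1.26 − 0.152 = 1.11 m from the right end.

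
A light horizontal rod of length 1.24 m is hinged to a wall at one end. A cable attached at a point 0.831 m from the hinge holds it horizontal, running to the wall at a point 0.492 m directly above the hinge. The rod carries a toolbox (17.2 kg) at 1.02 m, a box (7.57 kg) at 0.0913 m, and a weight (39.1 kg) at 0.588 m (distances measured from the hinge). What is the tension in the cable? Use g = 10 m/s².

T ≈ 974 N

About the hinge:
Toolbox: 17.2 × 10 = 172 N down at 1.02 m → arm 1.02 m, τ = 172 × 1.02 = 175.4 N·m clockwise.
Box: 7.57 × 10 = 75.7 N down at 0.0913 m → arm 0.0913 m, τ = 75.7 × 0.0913 = 6.911 N·m clockwise.
Weight: 39.1 × 10 = 391 N down at 0.588 m → arm 0.588 m, τ = 391 × 0.588 = 229.9 N·m clockwise.
Total clockwise load moment = 412.2 N·m.
The cable tension T acts at 0.831 m; only its component perpendicular to the rod, T sinθ, produces torque. sinθ = h/√(h²+d²) = 0.492/√(0.492²+0.831²) = 0.5095.
Balancing moments: T × 0.831 × 0.5095 = 412.2, giving T = 412.2 / 0.4234 = 974 N.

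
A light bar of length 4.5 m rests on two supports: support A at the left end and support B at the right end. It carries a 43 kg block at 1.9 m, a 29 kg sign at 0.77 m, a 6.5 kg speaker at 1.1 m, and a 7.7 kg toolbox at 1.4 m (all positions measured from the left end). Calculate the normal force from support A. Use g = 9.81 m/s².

About support B:
Block: 43 × 9.81 = 421.8 N down at 1.9 m → arm 2.6 m, τ = 421.8 × 2.6 = 1097 N·m counterclockwise.
Sign: 29 × 9.81 = 284.5 N down at 0.77 m → arm 3.73 m, τ = 284.5 × 3.73 = 1061 N·m counterclockwise.
Speaker: 6.5 × 9.81 = 63.77 N down at 1.1 m → arm 3.4 m, τ = 63.77 × 3.4 = 216.8 N·m counterclockwise.
Toolbox: 7.7 × 9.81 = 75.54 N down at 1.4 m → arm 3.1 m, τ = 75.54 × 3.1 = 234.2 N·m counterclockwise.
Net load moment about support B = 2609 N·m counterclockwise.
Reaction R at support A is upward at 0 m, arm 4.5 m → moment R × 4.5 clockwise.
Στ = 0 ⇒ R × 4.5 = 2609 ⇒ R = 580 N.

R_A ≈ 580 N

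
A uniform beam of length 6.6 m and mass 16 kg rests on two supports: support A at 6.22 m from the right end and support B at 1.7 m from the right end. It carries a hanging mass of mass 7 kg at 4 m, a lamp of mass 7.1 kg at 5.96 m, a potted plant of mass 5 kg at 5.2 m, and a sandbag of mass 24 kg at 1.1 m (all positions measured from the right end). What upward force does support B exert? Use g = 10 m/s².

R_B ≈ 425 N

Sum moments about support A (its reaction then has zero moment arm).
Beam weight: 16 × 10 = 160 N down at 3.3 m → arm 2.92 m, τ = 160 × 2.92 = 467.2 N·m clockwise.
Hanging mass: 7 × 10 = 70 N down at 4 m → arm 2.22 m, τ = 70 × 2.22 = 155.4 N·m clockwise.
Lamp: 7.1 × 10 = 71 N down at 5.96 m → arm 0.26 m, τ = 71 × 0.26 = 18.46 N·m clockwise.
Potted plant: 5 × 10 = 50 N down at 5.2 m → arm 1.02 m, τ = 50 × 1.02 = 51 N·m clockwise.
Sandbag: 24 × 10 = 240 N down at 1.1 m → arm 5.12 m, τ = 240 × 5.12 = 1229 N·m clockwise.
Net load moment about support A = 1921 N·m clockwise.
Reaction R at support B is upward at 1.7 m, arm 4.52 m → moment R × 4.52 counterclockwise.
Στ = 0 ⇒ R × 4.52 = 1921 ⇒ R = 425 N.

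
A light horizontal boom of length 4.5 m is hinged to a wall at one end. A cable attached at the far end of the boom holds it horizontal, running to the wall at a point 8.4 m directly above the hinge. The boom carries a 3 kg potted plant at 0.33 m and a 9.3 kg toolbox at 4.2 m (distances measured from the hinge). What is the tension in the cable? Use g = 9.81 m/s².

T ≈ 99 N

About the hinge:
Potted plant: 3 × 9.81 = 29.43 N down at 0.33 m → arm 0.33 m, τ = 29.43 × 0.33 = 9.712 N·m clockwise.
Toolbox: 9.3 × 9.81 = 91.23 N down at 4.2 m → arm 4.2 m, τ = 91.23 × 4.2 = 383.2 N·m clockwise.
Total clockwise load moment = 392.9 N·m.
The cable tension T acts at 4.5 m; only its component perpendicular to the boom, T sinθ, produces torque. sinθ = h/√(h²+d²) = 8.4/√(8.4²+4.5²) = 0.8815.
Στ = 0 ⇒ T × 4.5 × 0.8815 = 392.9 ⇒ T = 392.9 / 3.967 = 99 N.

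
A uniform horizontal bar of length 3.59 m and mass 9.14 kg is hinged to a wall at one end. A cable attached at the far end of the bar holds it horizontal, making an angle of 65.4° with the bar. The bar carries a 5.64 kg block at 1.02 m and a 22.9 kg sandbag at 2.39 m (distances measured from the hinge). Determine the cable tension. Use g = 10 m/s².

Taking torques about the hinge:
Beam weight: 9.14 × 10 = 91.4 N down at 1.795 m → arm 1.795 m, τ = 91.4 × 1.795 = 164.1 N·m clockwise.
Block: 5.64 × 10 = 56.4 N down at 1.02 m → arm 1.02 m, τ = 56.4 × 1.02 = 57.53 N·m clockwise.
Sandbag: 22.9 × 10 = 229 N down at 2.39 m → arm 2.39 m, τ = 229 × 2.39 = 547.3 N·m clockwise.
Total clockwise load moment = 768.9 N·m.
The cable tension T acts at 3.59 m; only its component perpendicular to the bar, T sinθ, produces torque. sin 65.4° = 0.9092.
Balancing moments: T × 3.59 × 0.9092 = 768.9, giving T = 768.9 / 3.264 = 236 N.

T ≈ 236 N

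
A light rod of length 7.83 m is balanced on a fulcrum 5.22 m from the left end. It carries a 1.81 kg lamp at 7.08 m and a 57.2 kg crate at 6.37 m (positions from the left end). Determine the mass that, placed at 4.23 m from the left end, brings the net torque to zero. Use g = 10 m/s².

m ≈ 69.8 kg

About the fulcrum (at 5.22 m from the left end):
Lamp: 1.81 × 10 = 18.1 N down at 7.08 m → arm 1.86 m, τ = 18.1 × 1.86 = 33.67 N·m clockwise.
Crate: 57.2 × 10 = 572 N down at 6.37 m → arm 1.15 m, τ = 572 × 1.15 = 657.8 N·m clockwise.
Net moment of known loads = 691.5 N·m clockwise.
An unknown mass m at 4.23 m has arm 0.99 m; its moment is m·g·0.99 counterclockwise.
Balancing moments: m × 10 × 0.99 = 691.5, giving m = 691.5 / (10 × 0.99) = 69.8 kg.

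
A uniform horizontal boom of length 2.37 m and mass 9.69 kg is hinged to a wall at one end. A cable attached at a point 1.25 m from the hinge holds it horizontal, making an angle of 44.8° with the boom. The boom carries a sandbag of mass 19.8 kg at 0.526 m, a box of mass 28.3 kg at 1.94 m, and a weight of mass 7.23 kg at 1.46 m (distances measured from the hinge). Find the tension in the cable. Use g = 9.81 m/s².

T ≈ 973 N

About the hinge:
Beam weight: 9.69 × 9.81 = 95.06 N down at 1.185 m → arm 1.185 m, τ = 95.06 × 1.185 = 112.6 N·m clockwise.
Sandbag: 19.8 × 9.81 = 194.2 N down at 0.526 m → arm 0.526 m, τ = 194.2 × 0.526 = 102.1 N·m clockwise.
Box: 28.3 × 9.81 = 277.6 N down at 1.94 m → arm 1.94 m, τ = 277.6 × 1.94 = 538.5 N·m clockwise.
Weight: 7.23 × 9.81 = 70.93 N down at 1.46 m → arm 1.46 m, τ = 70.93 × 1.46 = 103.6 N·m clockwise.
Total clockwise load moment = 856.8 N·m.
The cable tension T acts at 1.25 m; only its component perpendicular to the boom, T sinθ, produces torque. sin 44.8° = 0.7046.
Στ = 0 ⇒ T × 1.25 × 0.7046 = 856.8 ⇒ T = 856.8 / 0.8808 = 973 N.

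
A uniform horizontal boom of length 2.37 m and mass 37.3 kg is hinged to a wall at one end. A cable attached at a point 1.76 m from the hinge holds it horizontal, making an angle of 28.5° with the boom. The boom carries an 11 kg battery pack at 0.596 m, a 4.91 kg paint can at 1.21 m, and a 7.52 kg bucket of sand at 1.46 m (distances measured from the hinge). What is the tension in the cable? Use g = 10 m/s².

Sum moments about the hinge (the unknown hinge reaction has zero arm there).
Beam weight: 37.3 × 10 = 373 N down at 1.185 m → arm 1.185 m, τ = 373 × 1.185 = 442 N·m clockwise.
Battery pack: 11 × 10 = 110 N down at 0.596 m → arm 0.596 m, τ = 110 × 0.596 = 65.56 N·m clockwise.
Paint can: 4.91 × 10 = 49.1 N down at 1.21 m → arm 1.21 m, τ = 49.1 × 1.21 = 59.41 N·m clockwise.
Bucket of sand: 7.52 × 10 = 75.2 N down at 1.46 m → arm 1.46 m, τ = 75.2 × 1.46 = 109.8 N·m clockwise.
Total clockwise load moment = 676.8 N·m.
The cable tension T acts at 1.76 m; only its component perpendicular to the boom, T sinθ, produces torque. sin 28.5° = 0.4772.
For rotational equilibrium, T × 1.76 × 0.4772 = 676.8, so T = 676.8 / 0.8399 = 806 N.

T ≈ 806 N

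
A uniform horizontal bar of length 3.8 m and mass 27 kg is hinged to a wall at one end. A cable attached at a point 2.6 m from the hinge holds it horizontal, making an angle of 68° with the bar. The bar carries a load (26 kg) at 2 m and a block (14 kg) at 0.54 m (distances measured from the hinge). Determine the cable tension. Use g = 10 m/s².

Choose the hinge as the axis so the unknown hinge reaction has zero arm there.
Beam weight: 27 × 10 = 270 N down at 1.9 m → arm 1.9 m, τ = 270 × 1.9 = 513 N·m clockwise.
Load: 26 × 10 = 260 N down at 2 m → arm 2 m, τ = 260 × 2 = 520 N·m clockwise.
Block: 14 × 10 = 140 N down at 0.54 m → arm 0.54 m, τ = 140 × 0.54 = 75.6 N·m clockwise.
Total clockwise load moment = 1109 N·m.
The cable tension T acts at 2.6 m; only its component perpendicular to the bar, T sinθ, produces torque. sin 68° = 0.9272.
Setting net torque to zero: T × 2.6 × 0.9272 = 1109 → T = 1109 / 2.411 = 460 N.

T ≈ 460 N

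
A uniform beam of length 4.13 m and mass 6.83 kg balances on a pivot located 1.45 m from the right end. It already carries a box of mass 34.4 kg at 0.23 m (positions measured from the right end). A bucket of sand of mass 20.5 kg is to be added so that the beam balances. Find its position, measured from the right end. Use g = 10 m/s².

Choose the pivot (at 1.45 m from the right end) as the axis so the support reaction has zero arm there.
Beam weight: 6.83 × 10 = 68.3 N down at 2.065 m → arm 0.615 m, τ = 68.3 × 0.615 = 42 N·m counterclockwise.
Box: 34.4 × 10 = 344 N down at 0.23 m → arm 1.22 m, τ = 344 × 1.22 = 419.7 N·m clockwise.
Net moment of existing loads = 377.7 N·m clockwise.
The bucket of sand weighs 20.5 × 10 = 205 N and must supply an equal counterclockwise moment, so its lever arm about the pivot is 377.7 / 205 = 1.84 m.
That puts it at 1.45 + 1.84 = 3.29 m from the right end.

x ≈ 3.29 m from the right end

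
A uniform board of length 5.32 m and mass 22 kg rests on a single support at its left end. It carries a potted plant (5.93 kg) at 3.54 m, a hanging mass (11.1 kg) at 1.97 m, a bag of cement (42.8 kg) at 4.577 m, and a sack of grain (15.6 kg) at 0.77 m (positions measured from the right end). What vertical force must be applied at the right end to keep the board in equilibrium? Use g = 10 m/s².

About the left end:
Beam weight: 22 × 10 = 220 N down at 2.66 m → arm 2.66 m, τ = 220 × 2.66 = 585.2 N·m clockwise.
Potted plant: 5.93 × 10 = 59.3 N down at 3.54 m → arm 1.78 m, τ = 59.3 × 1.78 = 105.6 N·m clockwise.
Hanging mass: 11.1 × 10 = 111 N down at 1.97 m → arm 3.35 m, τ = 111 × 3.35 = 371.9 N·m clockwise.
Bag of cement: 42.8 × 10 = 428 N down at 4.577 m → arm 0.743 m, τ = 428 × 0.743 = 318 N·m clockwise.
Sack of grain: 15.6 × 10 = 156 N down at 0.77 m → arm 4.55 m, τ = 156 × 4.55 = 709.8 N·m clockwise.
Net moment of the loads = 2090 N·m clockwise.
The upward force F acts at the right end, arm 5.32 m, giving F × 5.32 counterclockwise.
Στ = 0 ⇒ F × 5.32 = 2090 ⇒ F = 2090 / 5.32 = 393 N.

F ≈ 393 N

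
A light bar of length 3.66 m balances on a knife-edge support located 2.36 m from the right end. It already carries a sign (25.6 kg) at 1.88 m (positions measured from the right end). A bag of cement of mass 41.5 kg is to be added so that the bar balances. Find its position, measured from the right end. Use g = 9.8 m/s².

x ≈ 2.66 m from the right end

Taking torques about the knife-edge support (at 2.36 m from the right end):
Sign: 25.6 × 9.8 = 250.9 N down at 1.88 m → arm 0.48 m, τ = 250.9 × 0.48 = 120.4 N·m clockwise.
Net moment of existing loads = 120.4 N·m clockwise.
The bag of cement weighs 41.5 × 9.8 = 406.7 N and must supply an equal counterclockwise moment, so its lever arm about the knife-edge support is 120.4 / 406.7 = 0.296 m.
That puts it at 2.36 + 0.296 = 2.66 m from the right end.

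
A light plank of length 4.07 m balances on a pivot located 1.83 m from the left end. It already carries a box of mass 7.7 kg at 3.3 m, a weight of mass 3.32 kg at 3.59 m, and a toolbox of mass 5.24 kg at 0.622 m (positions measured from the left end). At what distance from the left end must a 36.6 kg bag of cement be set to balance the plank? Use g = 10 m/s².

x ≈ 1.53 m from the left end

Sum moments about the pivot (at 1.83 m from the left end) (the support reaction has zero arm there).
Box: 7.7 × 10 = 77 N down at 3.3 m → arm 1.47 m, τ = 77 × 1.47 = 113.2 N·m clockwise.
Weight: 3.32 × 10 = 33.2 N down at 3.59 m → arm 1.76 m, τ = 33.2 × 1.76 = 58.43 N·m clockwise.
Toolbox: 5.24 × 10 = 52.4 N down at 0.622 m → arm 1.208 m, τ = 52.4 × 1.208 = 63.3 N·m counterclockwise.
Net moment of existing loads = 108.3 N·m clockwise.
The bag of cement weighs 36.6 × 10 = 366 N and must supply an equal counterclockwise moment, so its lever arm about the pivot is 108.3 / 366 = 0.296 m.
That puts it at 1.83 − 0.296 = 1.53 m from the left end.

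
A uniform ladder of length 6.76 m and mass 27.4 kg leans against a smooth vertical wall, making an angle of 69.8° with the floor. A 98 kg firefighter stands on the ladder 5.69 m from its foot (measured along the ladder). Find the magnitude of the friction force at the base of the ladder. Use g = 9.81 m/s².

Take moments about the foot of the ladder.
Ladder weight 27.4×9.81 = 268.8 N acts at 3.38 m along the ladder; its horizontal arm is 3.38·cos69.8° = 1.167 m → τ = 313.7 N·m clockwise.
Firefighter: 98×9.81 = 961.4 N at 5.69 m → arm 1.965 m → τ = 1889 N·m clockwise.
Wall normal N acts horizontally at the top; its moment arm is the height L sinθ = 6.76·sin69.8° = 6.344 m, counterclockwise.
Στ = 0 ⇒ N × 6.344 = 2203 ⇒ N = 347 N.
ΣFx = 0: friction at the foot balances the wall's push, so f = N_wall = 347 N.

f ≈ 347 N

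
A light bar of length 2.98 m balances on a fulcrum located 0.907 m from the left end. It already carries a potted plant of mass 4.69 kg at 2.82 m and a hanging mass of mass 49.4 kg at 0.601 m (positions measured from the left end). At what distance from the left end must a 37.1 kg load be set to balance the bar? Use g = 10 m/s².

About the fulcrum (at 0.907 m from the left end):
Potted plant: 4.69 × 10 = 46.9 N down at 2.82 m → arm 1.913 m, τ = 46.9 × 1.913 = 89.72 N·m clockwise.
Hanging mass: 49.4 × 10 = 494 N down at 0.601 m → arm 0.306 m, τ = 494 × 0.306 = 151.2 N·m counterclockwise.
Net moment of existing loads = 61.48 N·m counterclockwise.
The load weighs 37.1 × 10 = 371 N and must supply an equal clockwise moment, so its lever arm about the fulcrum is 61.48 / 371 = 0.166 m.
That puts it at 0.907 + 0.166 = 1.07 m from the left end.

x ≈ 1.07 m from the left end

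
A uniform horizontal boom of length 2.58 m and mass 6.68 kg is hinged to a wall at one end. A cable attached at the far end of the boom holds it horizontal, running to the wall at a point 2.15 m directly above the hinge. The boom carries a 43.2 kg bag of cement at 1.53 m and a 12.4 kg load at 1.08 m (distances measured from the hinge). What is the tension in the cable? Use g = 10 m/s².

T ≈ 533 N

About the hinge:
Beam weight: 6.68 × 10 = 66.8 N down at 1.29 m → arm 1.29 m, τ = 66.8 × 1.29 = 86.17 N·m clockwise.
Bag of cement: 43.2 × 10 = 432 N down at 1.53 m → arm 1.53 m, τ = 432 × 1.53 = 661 N·m clockwise.
Load: 12.4 × 10 = 124 N down at 1.08 m → arm 1.08 m, τ = 124 × 1.08 = 133.9 N·m clockwise.
Total clockwise load moment = 881.1 N·m.
The cable tension T acts at 2.58 m; only its component perpendicular to the boom, T sinθ, produces torque. sinθ = h/√(h²+d²) = 2.15/√(2.15²+2.58²) = 0.6402.
For rotational equilibrium, T × 2.58 × 0.6402 = 881.1, so T = 881.1 / 1.652 = 533 N.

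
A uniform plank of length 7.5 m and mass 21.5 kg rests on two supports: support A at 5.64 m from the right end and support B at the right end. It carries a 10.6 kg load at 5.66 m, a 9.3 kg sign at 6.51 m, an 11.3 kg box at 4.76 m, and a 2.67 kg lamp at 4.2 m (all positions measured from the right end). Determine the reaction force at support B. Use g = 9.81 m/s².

Take moments about support A.
Beam weight: 21.5 × 9.81 = 210.9 N down at 3.75 m → arm 1.89 m, τ = 210.9 × 1.89 = 398.6 N·m clockwise.
Load: 10.6 × 9.81 = 104 N down at 5.66 m → arm 0.02 m, τ = 104 × 0.02 = 2.08 N·m counterclockwise.
Sign: 9.3 × 9.81 = 91.23 N down at 6.51 m → arm 0.87 m, τ = 91.23 × 0.87 = 79.37 N·m counterclockwise.
Box: 11.3 × 9.81 = 110.9 N down at 4.76 m → arm 0.88 m, τ = 110.9 × 0.88 = 97.59 N·m clockwise.
Lamp: 2.67 × 9.81 = 26.19 N down at 4.2 m → arm 1.44 m, τ = 26.19 × 1.44 = 37.71 N·m clockwise.
Net load moment about support A = 452.4 N·m clockwise.
Reaction R at support B is upward at 0 m, arm 5.64 m → moment R × 5.64 counterclockwise.
Balancing moments: R × 5.64 = 452.4, giving R = 80.2 N.

R_B ≈ 80.2 N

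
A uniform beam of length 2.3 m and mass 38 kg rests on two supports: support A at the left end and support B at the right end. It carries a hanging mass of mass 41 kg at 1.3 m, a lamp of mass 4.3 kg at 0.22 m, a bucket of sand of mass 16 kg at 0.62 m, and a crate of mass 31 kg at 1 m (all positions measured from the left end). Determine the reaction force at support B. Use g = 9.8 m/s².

R_B ≈ 592 N

Taking torques about support A:
Beam weight: 38 × 9.8 = 372.4 N down at 1.15 m → arm 1.15 m, τ = 372.4 × 1.15 = 428.3 N·m clockwise.
Hanging mass: 41 × 9.8 = 401.8 N down at 1.3 m → arm 1.3 m, τ = 401.8 × 1.3 = 522.3 N·m clockwise.
Lamp: 4.3 × 9.8 = 42.14 N down at 0.22 m → arm 0.22 m, τ = 42.14 × 0.22 = 9.271 N·m clockwise.
Bucket of sand: 16 × 9.8 = 156.8 N down at 0.62 m → arm 0.62 m, τ = 156.8 × 0.62 = 97.22 N·m clockwise.
Crate: 31 × 9.8 = 303.8 N down at 1 m → arm 1 m, τ = 303.8 × 1 = 303.8 N·m clockwise.
Net load moment about support A = 1361 N·m clockwise.
Reaction R at support B is upward at 2.3 m, arm 2.3 m → moment R × 2.3 counterclockwise.
For rotational equilibrium, R × 2.3 = 1361, so R = 592 N.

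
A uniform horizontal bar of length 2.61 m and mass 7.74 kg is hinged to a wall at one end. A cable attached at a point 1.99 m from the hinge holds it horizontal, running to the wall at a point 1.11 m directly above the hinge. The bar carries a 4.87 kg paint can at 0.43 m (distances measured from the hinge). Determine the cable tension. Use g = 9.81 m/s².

Take moments about the hinge.
Beam weight: 7.74 × 9.81 = 75.93 N down at 1.305 m → arm 1.305 m, τ = 75.93 × 1.305 = 99.09 N·m clockwise.
Paint can: 4.87 × 9.81 = 47.77 N down at 0.43 m → arm 0.43 m, τ = 47.77 × 0.43 = 20.54 N·m clockwise.
Total clockwise load moment = 119.6 N·m.
The cable tension T acts at 1.99 m; only its component perpendicular to the bar, T sinθ, produces torque. sinθ = h/√(h²+d²) = 1.11/√(1.11²+1.99²) = 0.4871.
Setting net torque to zero: T × 1.99 × 0.4871 = 119.6 → T = 119.6 / 0.9693 = 123 N.

T ≈ 123 N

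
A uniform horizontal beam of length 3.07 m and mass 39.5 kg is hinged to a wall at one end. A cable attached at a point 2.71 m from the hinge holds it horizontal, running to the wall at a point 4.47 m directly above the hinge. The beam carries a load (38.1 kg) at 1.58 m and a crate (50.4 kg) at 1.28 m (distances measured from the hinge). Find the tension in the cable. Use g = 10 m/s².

Take moments about the hinge.
Beam weight: 39.5 × 10 = 395 N down at 1.535 m → arm 1.535 m, τ = 395 × 1.535 = 606.3 N·m clockwise.
Load: 38.1 × 10 = 381 N down at 1.58 m → arm 1.58 m, τ = 381 × 1.58 = 602 N·m clockwise.
Crate: 50.4 × 10 = 504 N down at 1.28 m → arm 1.28 m, τ = 504 × 1.28 = 645.1 N·m clockwise.
Total clockwise load moment = 1853 N·m.
The cable tension T acts at 2.71 m; only its component perpendicular to the beam, T sinθ, produces torque. sinθ = h/√(h²+d²) = 4.47/√(4.47²+2.71²) = 0.8551.
Balancing moments: T × 2.71 × 0.8551 = 1853, giving T = 1853 / 2.317 = 800 N.

T ≈ 800 N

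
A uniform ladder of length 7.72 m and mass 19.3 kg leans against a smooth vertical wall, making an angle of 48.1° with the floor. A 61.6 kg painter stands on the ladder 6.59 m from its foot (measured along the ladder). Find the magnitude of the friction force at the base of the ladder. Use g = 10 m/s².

Take moments about the foot of the ladder.
Ladder weight 19.3×10 = 193 N acts at 3.86 m along the ladder; its horizontal arm is 3.86·cos48.1° = 2.578 m → τ = 497.6 N·m clockwise.
Painter: 61.6×10 = 616 N at 6.59 m → arm 4.401 m → τ = 2711 N·m clockwise.
Wall normal N acts horizontally at the top; its moment arm is the height L sinθ = 7.72·sin48.1° = 5.746 m, counterclockwise.
For rotational equilibrium, N × 5.746 = 3209, so N = 558 N.
ΣFx = 0: friction at the foot balances the wall's push, so f = N_wall = 558 N.

f ≈ 558 N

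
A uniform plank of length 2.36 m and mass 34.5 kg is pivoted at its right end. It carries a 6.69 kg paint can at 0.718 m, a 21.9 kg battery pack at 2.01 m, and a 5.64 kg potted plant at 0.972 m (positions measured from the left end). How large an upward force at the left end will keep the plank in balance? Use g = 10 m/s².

F ≈ 285 N

Sum moments about the right end (the unknown pivot reaction has zero arm there).
Beam weight: 34.5 × 10 = 345 N down at 1.18 m → arm 1.18 m, τ = 345 × 1.18 = 407.1 N·m counterclockwise.
Paint can: 6.69 × 10 = 66.9 N down at 0.718 m → arm 1.642 m, τ = 66.9 × 1.642 = 109.8 N·m counterclockwise.
Battery pack: 21.9 × 10 = 219 N down at 2.01 m → arm 0.35 m, τ = 219 × 0.35 = 76.65 N·m counterclockwise.
Potted plant: 5.64 × 10 = 56.4 N down at 0.972 m → arm 1.388 m, τ = 56.4 × 1.388 = 78.28 N·m counterclockwise.
Net moment of the loads = 671.8 N·m counterclockwise.
The upward force F acts at the left end, arm 2.36 m, giving F × 2.36 clockwise.
For rotational equilibrium, F × 2.36 = 671.8, so F = 671.8 / 2.36 = 285 N.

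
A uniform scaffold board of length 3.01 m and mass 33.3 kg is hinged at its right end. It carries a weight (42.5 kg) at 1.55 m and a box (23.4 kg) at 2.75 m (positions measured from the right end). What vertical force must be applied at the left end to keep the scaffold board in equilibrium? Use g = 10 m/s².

F ≈ 599 N

Choose the right end as the axis so the unknown pivot reaction has zero arm there.
Beam weight: 33.3 × 10 = 333 N down at 1.505 m → arm 1.505 m, τ = 333 × 1.505 = 501.2 N·m counterclockwise.
Weight: 42.5 × 10 = 425 N down at 1.55 m → arm 1.55 m, τ = 425 × 1.55 = 658.8 N·m counterclockwise.
Box: 23.4 × 10 = 234 N down at 2.75 m → arm 2.75 m, τ = 234 × 2.75 = 643.5 N·m counterclockwise.
Net moment of the loads = 1804 N·m counterclockwise.
The upward force F acts at the left end, arm 3.01 m, giving F × 3.01 clockwise.
Setting net torque to zero: F × 3.01 = 1804 → F = 1804 / 3.01 = 599 N.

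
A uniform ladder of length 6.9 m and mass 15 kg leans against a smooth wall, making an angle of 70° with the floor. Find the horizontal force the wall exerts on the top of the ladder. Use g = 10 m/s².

Choose the foot of the ladder as the axis so the floor normal and friction both act there and drop out.
Ladder weight 15×10 = 150 N acts at 3.45 m along the ladder; its horizontal arm is 3.45·cos70° = 1.18 m → τ = 177 N·m clockwise.
Wall normal N acts horizontally at the top; its moment arm is the height L sinθ = 6.9·sin70° = 6.484 m, counterclockwise.
Balancing moments: N × 6.484 = 177, giving N = 27.3 N.

N_wall ≈ 27.3 N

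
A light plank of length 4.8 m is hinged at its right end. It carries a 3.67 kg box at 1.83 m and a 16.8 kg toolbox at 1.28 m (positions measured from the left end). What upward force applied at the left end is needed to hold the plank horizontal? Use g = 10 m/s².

F ≈ 146 N

Taking torques about the right end:
Box: 3.67 × 10 = 36.7 N down at 1.83 m → arm 2.97 m, τ = 36.7 × 2.97 = 109 N·m counterclockwise.
Toolbox: 16.8 × 10 = 168 N down at 1.28 m → arm 3.52 m, τ = 168 × 3.52 = 591.4 N·m counterclockwise.
Net moment of the loads = 700.4 N·m counterclockwise.
The upward force F acts at the left end, arm 4.8 m, giving F × 4.8 clockwise.
Balancing moments: F × 4.8 = 700.4, giving F = 700.4 / 4.8 = 146 N.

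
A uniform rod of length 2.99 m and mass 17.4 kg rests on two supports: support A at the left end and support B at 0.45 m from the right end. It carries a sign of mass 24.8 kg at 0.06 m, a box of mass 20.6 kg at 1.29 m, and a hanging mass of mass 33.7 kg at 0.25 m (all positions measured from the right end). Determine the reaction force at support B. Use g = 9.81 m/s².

About support A:
Beam weight: 17.4 × 9.81 = 170.7 N down at 1.495 m → arm 1.495 m, τ = 170.7 × 1.495 = 255.2 N·m clockwise.
Sign: 24.8 × 9.81 = 243.3 N down at 0.06 m → arm 2.93 m, τ = 243.3 × 2.93 = 712.9 N·m clockwise.
Box: 20.6 × 9.81 = 202.1 N down at 1.29 m → arm 1.7 m, τ = 202.1 × 1.7 = 343.6 N·m clockwise.
Hanging mass: 33.7 × 9.81 = 330.6 N down at 0.25 m → arm 2.74 m, τ = 330.6 × 2.74 = 905.8 N·m clockwise.
Net load moment about support A = 2218 N·m clockwise.
Reaction R at support B is upward at 0.45 m, arm 2.54 m → moment R × 2.54 counterclockwise.
For rotational equilibrium, R × 2.54 = 2218, so R = 873 N.

R_B ≈ 873 N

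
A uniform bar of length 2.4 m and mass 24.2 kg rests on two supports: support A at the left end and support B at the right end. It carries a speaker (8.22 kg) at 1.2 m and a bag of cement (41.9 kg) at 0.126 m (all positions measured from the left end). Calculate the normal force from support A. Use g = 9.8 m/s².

R_A ≈ 548 N

About support B:
Beam weight: 24.2 × 9.8 = 237.2 N down at 1.2 m → arm 1.2 m, τ = 237.2 × 1.2 = 284.6 N·m counterclockwise.
Speaker: 8.22 × 9.8 = 80.56 N down at 1.2 m → arm 1.2 m, τ = 80.56 × 1.2 = 96.67 N·m counterclockwise.
Bag of cement: 41.9 × 9.8 = 410.6 N down at 0.126 m → arm 2.274 m, τ = 410.6 × 2.274 = 933.7 N·m counterclockwise.
Net load moment about support B = 1315 N·m counterclockwise.
Reaction R at support A is upward at 0 m, arm 2.4 m → moment R × 2.4 clockwise.
For rotational equilibrium, R × 2.4 = 1315, so R = 548 N.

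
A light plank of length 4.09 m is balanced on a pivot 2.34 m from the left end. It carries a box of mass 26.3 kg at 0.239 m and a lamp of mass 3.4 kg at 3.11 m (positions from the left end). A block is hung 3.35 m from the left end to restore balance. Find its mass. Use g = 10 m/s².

Taking torques about the pivot (at 2.34 m from the left end):
Box: 26.3 × 10 = 263 N down at 0.239 m → arm 2.101 m, τ = 263 × 2.101 = 552.6 N·m counterclockwise.
Lamp: 3.4 × 10 = 34 N down at 3.11 m → arm 0.77 m, τ = 34 × 0.77 = 26.18 N·m clockwise.
Net moment of known loads = 526.4 N·m counterclockwise.
An unknown mass m at 3.35 m has arm 1.01 m; its moment is m·g·1.01 clockwise.
Balancing moments: m × 10 × 1.01 = 526.4, giving m = 526.4 / (10 × 1.01) = 52.1 kg.

m ≈ 52.1 kg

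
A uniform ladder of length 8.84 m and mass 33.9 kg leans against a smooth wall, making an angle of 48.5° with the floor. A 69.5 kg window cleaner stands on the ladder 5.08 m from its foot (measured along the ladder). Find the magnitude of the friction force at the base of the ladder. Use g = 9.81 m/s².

Sum moments about the foot of the ladder (the floor normal and friction both act there and drop out).
Ladder weight 33.9×9.81 = 332.6 N acts at 4.42 m along the ladder; its horizontal arm is 4.42·cos48.5° = 2.929 m → τ = 974.2 N·m clockwise.
Window cleaner: 69.5×9.81 = 681.8 N at 5.08 m → arm 3.366 m → τ = 2295 N·m clockwise.
Wall normal N acts horizontally at the top; its moment arm is the height L sinθ = 8.84·sin48.5° = 6.621 m, counterclockwise.
Στ = 0 ⇒ N × 6.621 = 3269 ⇒ N = 494 N.
ΣFx = 0: friction at the foot balances the wall's push, so f = N_wall = 494 N.

f ≈ 494 N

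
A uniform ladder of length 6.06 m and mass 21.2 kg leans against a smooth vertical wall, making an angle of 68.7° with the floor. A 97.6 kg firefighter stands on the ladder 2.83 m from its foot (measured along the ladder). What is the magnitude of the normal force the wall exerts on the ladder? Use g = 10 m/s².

N_wall ≈ 219 N

Take moments about the foot of the ladder.
Ladder weight 21.2×10 = 212 N acts at 3.03 m along the ladder; its horizontal arm is 3.03·cos68.7° = 1.101 m → τ = 233.4 N·m clockwise.
Firefighter: 97.6×10 = 976 N at 2.83 m → arm 1.028 m → τ = 1003 N·m clockwise.
Wall normal N acts horizontally at the top; its moment arm is the height L sinθ = 6.06·sin68.7° = 5.646 m, counterclockwise.
Balancing moments: N × 5.646 = 1236, giving N = 219 N.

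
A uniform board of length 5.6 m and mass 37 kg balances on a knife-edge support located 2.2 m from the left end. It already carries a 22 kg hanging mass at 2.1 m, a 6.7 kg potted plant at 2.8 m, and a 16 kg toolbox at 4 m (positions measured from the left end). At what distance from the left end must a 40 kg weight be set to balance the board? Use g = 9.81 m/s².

x ≈ 0.88 m from the left end

Take moments about the knife-edge support (at 2.2 m from the left end).
Beam weight: 37 × 9.81 = 363 N down at 2.8 m → arm 0.6 m, τ = 363 × 0.6 = 217.8 N·m clockwise.
Hanging mass: 22 × 9.81 = 215.8 N down at 2.1 m → arm 0.1 m, τ = 215.8 × 0.1 = 21.58 N·m counterclockwise.
Potted plant: 6.7 × 9.81 = 65.73 N down at 2.8 m → arm 0.6 m, τ = 65.73 × 0.6 = 39.44 N·m clockwise.
Toolbox: 16 × 9.81 = 157 N down at 4 m → arm 1.8 m, τ = 157 × 1.8 = 282.6 N·m clockwise.
Net moment of existing loads = 518.3 N·m clockwise.
The weight weighs 40 × 9.81 = 392.4 N and must supply an equal counterclockwise moment, so its lever arm about the knife-edge support is 518.3 / 392.4 = 1.32 m.
That puts it at 2.2 − 1.32 = 0.88 m from the left end.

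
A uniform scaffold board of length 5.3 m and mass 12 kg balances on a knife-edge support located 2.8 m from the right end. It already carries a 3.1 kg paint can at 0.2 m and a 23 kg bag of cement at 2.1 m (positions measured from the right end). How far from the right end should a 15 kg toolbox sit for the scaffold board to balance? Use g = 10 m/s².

x ≈ 4.53 m from the right end

About the knife-edge support (at 2.8 m from the right end):
Beam weight: 12 × 10 = 120 N down at 2.65 m → arm 0.15 m, τ = 120 × 0.15 = 18 N·m clockwise.
Paint can: 3.1 × 10 = 31 N down at 0.2 m → arm 2.6 m, τ = 31 × 2.6 = 80.6 N·m clockwise.
Bag of cement: 23 × 10 = 230 N down at 2.1 m → arm 0.7 m, τ = 230 × 0.7 = 161 N·m clockwise.
Net moment of existing loads = 259.6 N·m clockwise.
The toolbox weighs 15 × 10 = 150 N and must supply an equal counterclockwise moment, so its lever arm about the knife-edge support is 259.6 / 150 = 1.73 m.
That puts it at 2.8 + 1.73 = 4.53 m from the right end.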